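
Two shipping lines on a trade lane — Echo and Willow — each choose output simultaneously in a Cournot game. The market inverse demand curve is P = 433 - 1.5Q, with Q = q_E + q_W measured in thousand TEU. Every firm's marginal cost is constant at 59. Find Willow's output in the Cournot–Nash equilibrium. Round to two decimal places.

83.11

A representative firm's profit is π_i = q_i(433 - 1.5Q) - 59q_i.
Setting ∂π_i/∂q_i = 0 with rivals' quantities fixed: 374 - 3q_i - (3/2)q_j = 0.
By symmetry each firm produces the same amount; substituting q_j = q_i yields q_i = 374/(9/2) = 748/9.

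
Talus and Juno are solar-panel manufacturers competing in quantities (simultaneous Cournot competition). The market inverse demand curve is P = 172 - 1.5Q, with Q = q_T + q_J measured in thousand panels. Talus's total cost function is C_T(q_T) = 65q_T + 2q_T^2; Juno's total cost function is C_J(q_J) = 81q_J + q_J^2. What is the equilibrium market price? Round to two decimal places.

131.92

Talus's profit: π_T = (172 - 1.5Q)q_T - (65q_T + 2q_T²). Setting ∂π_T/∂q_T = 0: 107 - 7q_T - (3/2)(q_J) = 0.
Juno's first-order condition: 91 - 5q_J - (3/2)(q_T) = 0.
Best responses: q_T = (107 - (3/2)q_J)/7, q_J = (91 - (3/2)q_T)/5.
Solving the pair: q_T = 1594/131, q_J = 1906/131.
Total output Q = 26.7176, so price P = 172 - (3/2)·26.7176 = 131.9237.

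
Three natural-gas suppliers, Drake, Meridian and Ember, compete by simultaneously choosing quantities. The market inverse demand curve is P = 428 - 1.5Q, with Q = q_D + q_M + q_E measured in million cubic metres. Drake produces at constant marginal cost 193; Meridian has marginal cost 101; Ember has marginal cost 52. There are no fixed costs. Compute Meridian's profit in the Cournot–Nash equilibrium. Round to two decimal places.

5704.17

Drake's profit: π_D = (428 - 1.5Q)q_D - (193q_D). Setting ∂π_D/∂q_D = 0: 235 - 3q_D - (3/2)(q_M + q_E) = 0.
Meridian's profit: π_M = (428 - 1.5Q)q_M - (101q_M). Setting ∂π_M/∂q_M = 0: 327 - 3q_M - (3/2)(q_D + q_E) = 0.
Ember's profit: π_E = (428 - 1.5Q)q_E - (52q_E). Setting ∂π_E/∂q_E = 0: 376 - 3q_E - (3/2)(q_D + q_M) = 0.
Summing all 3 equations gives 938 − 6Q = 0, hence Q = 469/3.
Back-substituting: q_D = (235 − 469/2)/(3/2) = 1/3, q_M = (327 − 469/2)/(3/2) = 185/3, q_E = (376 − 469/2)/(3/2) = 283/3.
Price P = 428 - (3/2)·(469/3) = 387/2.
Meridian's profit: (387/2 - 101)·(185/3) = 5704.1667.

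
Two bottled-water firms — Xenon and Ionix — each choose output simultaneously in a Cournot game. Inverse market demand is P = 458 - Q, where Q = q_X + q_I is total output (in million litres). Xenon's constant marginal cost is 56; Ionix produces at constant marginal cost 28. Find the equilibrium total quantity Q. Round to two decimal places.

277.33

Xenon's profit: π_X = (458 - Q)q_X - (56q_X). Setting ∂π_X/∂q_X = 0: 402 - 2q_X - (q_I) = 0.
Ionix's first-order condition: 430 - 2q_I - (q_X) = 0.
Rearranging gives the reaction functions q_X = (402 - q_I)/2 and q_I = (430 - q_X)/2.
Substituting one into the other gives q_X = 374/3 and q_I = 458/3.
Total output Q = 374/3 + 458/3 = 832/3.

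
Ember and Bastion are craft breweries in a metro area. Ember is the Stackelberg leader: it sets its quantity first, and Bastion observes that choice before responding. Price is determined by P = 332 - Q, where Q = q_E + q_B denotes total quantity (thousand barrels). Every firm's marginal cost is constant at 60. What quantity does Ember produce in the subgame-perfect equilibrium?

Solve by backward induction. Given q_E, the follower Bastion maximises π_B = (332 - q_E - q_B)q_B - 60q_B.
Follower FOC: 272 - q_E - 2q_B = 0, so q_B(q_E) = (272 - q_E)/2.
The leader anticipates this reaction. Substituting into P = 332 - Q gives P = 196 - (1/2)q_E, so π_E = (196 - (1/2)q_E)q_E - 60q_E.
Maximising: ∂π_E/∂q_E = 136 - q_E = 0, giving q_E = 136.
Then q_B = (272 - 136)/2 = 68.

136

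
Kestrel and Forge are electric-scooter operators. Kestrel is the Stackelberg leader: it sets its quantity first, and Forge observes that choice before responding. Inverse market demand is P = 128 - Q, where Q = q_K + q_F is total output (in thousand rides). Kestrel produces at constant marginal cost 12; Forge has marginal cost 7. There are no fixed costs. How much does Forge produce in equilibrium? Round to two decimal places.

Solve by backward induction. Given q_K, the follower Forge maximises π_F = (128 - q_K - q_F)q_F - 7q_F.
∂π_F/∂q_F = 121 - q_K - 2q_F = 0 gives the reaction function q_F = (121 - q_K)/2.
The leader anticipates this reaction. Substituting into P = 128 - Q gives P = 135/2 - (1/2)q_K, so π_K = (135/2 - (1/2)q_K)q_K - 12q_K.
Maximising: ∂π_K/∂q_K = 111/2 - q_K = 0, giving q_K = 111/2.
Then q_F = (121 - 111/2)/2 = 131/4.

32.75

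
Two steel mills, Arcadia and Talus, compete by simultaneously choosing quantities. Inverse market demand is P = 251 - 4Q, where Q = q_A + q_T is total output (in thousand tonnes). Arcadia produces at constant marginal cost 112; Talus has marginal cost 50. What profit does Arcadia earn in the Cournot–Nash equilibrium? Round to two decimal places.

Arcadia's profit: π_A = (251 - 4Q)q_A - (112q_A). Setting ∂π_A/∂q_A = 0: 139 - 8q_A - 4(q_T) = 0.
Talus's first-order condition: 201 - 8q_T - 4(q_A) = 0.
Best responses: q_A = (139 - 4q_T)/8, q_T = (201 - 4q_A)/8.
Solving the pair: q_A = 77/12, q_T = 263/12.
Price P = 251 - 4·(85/3) = 413/3.
Arcadia's profit: (413/3 - 112)·(77/12) = 164.6944.

164.69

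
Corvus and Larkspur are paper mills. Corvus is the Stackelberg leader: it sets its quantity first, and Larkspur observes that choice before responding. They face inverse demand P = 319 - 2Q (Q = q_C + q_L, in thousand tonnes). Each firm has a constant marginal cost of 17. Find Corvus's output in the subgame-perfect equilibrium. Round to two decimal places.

Solve by backward induction. Given q_C, the follower Larkspur maximises π_L = (319 - 2q_C - 2q_L)q_L - 17q_L.
∂π_L/∂q_L = 302 - 2q_C - 4q_L = 0 gives the reaction function q_L = (302 - 2q_C)/4.
Corvus substitutes q_L(q_C) into its own profit: π_C = q_C(319 - 2q_C - (302 - 2q_C)/2) - 17q_C = (168 - q_C)q_C - 17q_C.
Maximising: ∂π_C/∂q_C = 151 - 2q_C = 0, giving q_C = 151/2.
Then q_L = (302 - 2·(151/2))/4 = 151/4.

75.50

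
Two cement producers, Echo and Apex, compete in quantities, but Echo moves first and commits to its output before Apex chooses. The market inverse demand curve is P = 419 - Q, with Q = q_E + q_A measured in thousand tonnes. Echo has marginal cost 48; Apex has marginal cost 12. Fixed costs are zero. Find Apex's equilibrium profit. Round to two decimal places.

The follower Apex best-responds to any q_E: π_A = (419 - Q)q_A - 12q_A.
Setting the follower's marginal profit to zero, 407 - q_E - 2q_A = 0, i.e. q_A = (407 - q_E)/2.
Echo substitutes q_A(q_E) into its own profit: π_E = q_E(419 - q_E - (407 - q_E)/2) - 48q_E = (431/2 - (1/2)q_E)q_E - 48q_E.
The leader's first-order condition 335/2 - q_E = 0 yields q_E = 335/2.
Then q_A = (407 - 335/2)/2 = 479/4.
Price P = 419 - 1149/4 = 527/4.
Apex's profit: (527/4 - 12)·(479/4) = 14340.0625.

14340.06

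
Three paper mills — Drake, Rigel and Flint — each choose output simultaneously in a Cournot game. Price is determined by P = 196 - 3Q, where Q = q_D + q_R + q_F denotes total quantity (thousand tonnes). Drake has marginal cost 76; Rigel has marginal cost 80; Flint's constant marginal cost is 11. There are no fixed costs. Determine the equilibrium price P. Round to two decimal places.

Drake's profit: π_D = (196 - 3Q)q_D - (76q_D). Setting ∂π_D/∂q_D = 0: 120 - 6q_D - 3(q_R + q_F) = 0.
Rigel's first-order condition: 116 - 6q_R - 3(q_D + q_F) = 0.
Flint's profit: π_F = (196 - 3Q)q_F - (11q_F). Setting ∂π_F/∂q_F = 0: 185 - 6q_F - 3(q_D + q_R) = 0.
Adding the 3 conditions: 421 − 6Q − 6Q = 0, i.e. Q = 421/12.
Back-substituting: q_D = (120 − 421/4)/3 = 59/12, q_R = (116 − 421/4)/3 = 43/12, q_F = (185 − 421/4)/3 = 319/12.
Total output Q = 421/12, so price P = 196 - 3·(421/12) = 363/4.

90.75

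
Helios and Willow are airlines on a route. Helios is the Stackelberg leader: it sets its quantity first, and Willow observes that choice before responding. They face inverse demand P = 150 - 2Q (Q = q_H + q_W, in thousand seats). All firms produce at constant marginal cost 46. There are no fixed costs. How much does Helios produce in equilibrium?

26

The follower Willow best-responds to any q_H: π_W = (150 - 2Q)q_W - 46q_W.
∂π_W/∂q_W = 104 - 2q_H - 4q_W = 0 gives the reaction function q_W = (104 - 2q_H)/4.
The leader anticipates this reaction. Substituting into P = 150 - 2Q gives P = 98 - q_H, so π_H = (98 - q_H)q_H - 46q_H.
Maximising: ∂π_H/∂q_H = 52 - 2q_H = 0, giving q_H = 26.
Then q_W = (104 - 2·26)/4 = 13.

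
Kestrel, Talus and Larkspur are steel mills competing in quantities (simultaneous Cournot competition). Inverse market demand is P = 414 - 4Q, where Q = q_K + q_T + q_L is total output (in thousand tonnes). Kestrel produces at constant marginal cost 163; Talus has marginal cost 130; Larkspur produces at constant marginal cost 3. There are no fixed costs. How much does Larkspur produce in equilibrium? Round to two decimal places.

43.63

Kestrel's profit: π_K = (414 - 4Q)q_K - (163q_K). Setting ∂π_K/∂q_K = 0: 251 - 8q_K - 4(q_T + q_L) = 0.
Talus's first-order condition: 284 - 8q_T - 4(q_K + q_L) = 0.
Larkspur's profit: π_L = (414 - 4Q)q_L - (3q_L). Setting ∂π_L/∂q_L = 0: 411 - 8q_L - 4(q_K + q_T) = 0.
Adding the 3 first-order conditions: 946 − 16Q = 0, so Q = 473/8.
Back-substituting: q_K = (251 − 473/2)/4 = 29/8, q_T = (284 − 473/2)/4 = 95/8, q_L = (411 − 473/2)/4 = 349/8.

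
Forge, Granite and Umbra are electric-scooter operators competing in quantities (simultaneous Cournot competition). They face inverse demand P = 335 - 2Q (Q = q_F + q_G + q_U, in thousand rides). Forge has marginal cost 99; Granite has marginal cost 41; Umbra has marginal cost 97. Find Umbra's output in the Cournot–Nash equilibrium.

Forge's profit: π_F = (335 - 2Q)q_F - (99q_F). Setting ∂π_F/∂q_F = 0: 236 - 4q_F - 2(q_G + q_U) = 0.
Granite's first-order condition: 294 - 4q_G - 2(q_F + q_U) = 0.
Umbra's profit: π_U = (335 - 2Q)q_U - (97q_U). Setting ∂π_U/∂q_U = 0: 238 - 4q_U - 2(q_F + q_G) = 0.
Adding the 3 conditions: 768 − 4Q − 4Q = 0, i.e. Q = 96.
Back-substituting: q_F = (236 − 192)/2 = 22, q_G = (294 − 192)/2 = 51, q_U = (238 − 192)/2 = 23.

23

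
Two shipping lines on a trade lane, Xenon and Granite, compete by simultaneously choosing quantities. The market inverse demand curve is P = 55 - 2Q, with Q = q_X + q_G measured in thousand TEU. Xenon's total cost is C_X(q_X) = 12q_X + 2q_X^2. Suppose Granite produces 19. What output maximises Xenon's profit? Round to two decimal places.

With the rival's output fixed at 19, Xenon's profit is π_X = (55 - 2·19 - 2q_X)q_X - (12q_X + 2q_X²) = (17 - 2q_X)q_X - (12q_X + 2q_X²).
∂π_X/∂q_X = 5 - 8q_X = 0, so q_X = 5/8.

0.63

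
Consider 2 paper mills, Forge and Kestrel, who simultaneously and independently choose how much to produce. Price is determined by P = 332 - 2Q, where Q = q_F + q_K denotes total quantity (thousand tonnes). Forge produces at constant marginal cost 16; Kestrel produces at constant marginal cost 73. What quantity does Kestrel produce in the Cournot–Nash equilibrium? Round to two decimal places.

33.67

Forge's profit: π_F = (332 - 2Q)q_F - (16q_F). Setting ∂π_F/∂q_F = 0: 316 - 4q_F - 2(q_K) = 0.
Kestrel's profit: π_K = (332 - 2Q)q_K - (73q_K). Setting ∂π_K/∂q_K = 0: 259 - 4q_K - 2(q_F) = 0.
Best responses: q_F = (316 - 2q_K)/4, q_K = (259 - 2q_F)/4.
Solving the pair: q_F = 373/6, q_K = 101/3.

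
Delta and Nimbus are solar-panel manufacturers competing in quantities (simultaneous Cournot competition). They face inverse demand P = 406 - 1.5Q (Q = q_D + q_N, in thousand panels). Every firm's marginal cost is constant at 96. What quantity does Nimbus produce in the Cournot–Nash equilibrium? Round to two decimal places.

A representative firm's profit is π_i = q_i(406 - 1.5Q) - 96q_i.
Setting ∂π_i/∂q_i = 0 with rivals' quantities fixed: 310 - 3q_i - (3/2)q_j = 0.
By symmetry each firm produces the same amount; substituting q_j = q_i yields q_i = 310/(9/2) = 620/9.

68.89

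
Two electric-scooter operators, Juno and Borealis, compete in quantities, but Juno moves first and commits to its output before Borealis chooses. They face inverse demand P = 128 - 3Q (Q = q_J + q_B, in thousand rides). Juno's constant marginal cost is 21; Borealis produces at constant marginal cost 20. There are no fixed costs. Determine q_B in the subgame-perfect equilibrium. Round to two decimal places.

9.17

The follower Borealis best-responds to any q_J: π_B = (128 - 3Q)q_B - 20q_B.
∂π_B/∂q_B = 108 - 3q_J - 6q_B = 0 gives the reaction function q_B = (108 - 3q_J)/6.
The leader anticipates this reaction. Substituting into P = 128 - 3Q gives P = 74 - (3/2)q_J, so π_J = (74 - (3/2)q_J)q_J - 21q_J.
Leader FOC: 53 - 3q_J = 0, so q_J = 53/3.
Then q_B = (108 - 3·(53/3))/6 = 55/6.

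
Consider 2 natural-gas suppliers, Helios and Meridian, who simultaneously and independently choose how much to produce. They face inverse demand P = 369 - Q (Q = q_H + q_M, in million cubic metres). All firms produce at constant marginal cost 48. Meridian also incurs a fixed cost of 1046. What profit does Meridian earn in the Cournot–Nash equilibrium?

A representative firm's profit is π_i = q_i(369 - Q) - 48q_i.
Setting ∂π_i/∂q_i = 0 with rivals' quantities fixed: 321 - 2q_i - q_j = 0.
With identical firms every q_j equals q_i, so q_j = q_i and 321 = 3q_i, giving q_i = 107.
Price P = 369 - 214 = 155.
Meridian's profit: (155 - 48)·107 - 1046 = 10403.

10403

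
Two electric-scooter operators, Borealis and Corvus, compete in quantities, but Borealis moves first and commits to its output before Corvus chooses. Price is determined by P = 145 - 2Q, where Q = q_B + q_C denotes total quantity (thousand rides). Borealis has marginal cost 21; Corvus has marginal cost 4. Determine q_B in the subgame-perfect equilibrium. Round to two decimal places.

26.75

Solve by backward induction. Given q_B, the follower Corvus maximises π_C = (145 - 2q_B - 2q_C)q_C - 4q_C.
Follower FOC: 141 - 2q_B - 4q_C = 0, so q_C(q_B) = (141 - 2q_B)/4.
The leader anticipates this reaction. Substituting into P = 145 - 2Q gives P = 149/2 - q_B, so π_B = (149/2 - q_B)q_B - 21q_B.
Maximising: ∂π_B/∂q_B = 107/2 - 2q_B = 0, giving q_B = 107/4.
Then q_C = (141 - 2·(107/4))/4 = 175/8.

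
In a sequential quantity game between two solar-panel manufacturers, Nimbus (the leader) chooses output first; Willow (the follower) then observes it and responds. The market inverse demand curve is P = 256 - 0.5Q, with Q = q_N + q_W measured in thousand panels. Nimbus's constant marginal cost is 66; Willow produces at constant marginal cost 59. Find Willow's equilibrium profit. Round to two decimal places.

Solve by backward induction. Given q_N, the follower Willow maximises π_W = (256 - (1/2)q_N - (1/2)q_W)q_W - 59q_W.
Follower FOC: 197 - (1/2)q_N - q_W = 0, so q_W(q_N) = (197 - (1/2)q_N).
The leader anticipates this reaction. Substituting into P = 256 - 0.5Q gives P = 315/2 - (1/4)q_N, so π_N = (315/2 - (1/4)q_N)q_N - 66q_N.
Maximising: ∂π_N/∂q_N = 183/2 - (1/2)q_N = 0, giving q_N = 183.
Then q_W = (197 - (1/2)·183) = 211/2.
Price P = 256 - (1/2)·(577/2) = 447/4.
Willow's profit: (447/4 - 59)·(211/2) = 5565.1250.

5565.13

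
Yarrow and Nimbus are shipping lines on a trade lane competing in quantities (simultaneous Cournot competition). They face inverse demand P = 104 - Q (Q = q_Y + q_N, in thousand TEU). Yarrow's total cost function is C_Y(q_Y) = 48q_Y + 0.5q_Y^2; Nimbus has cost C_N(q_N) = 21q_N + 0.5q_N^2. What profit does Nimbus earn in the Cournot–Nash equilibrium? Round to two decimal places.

873.02

Yarrow's profit: π_Y = (104 - Q)q_Y - (48q_Y + (1/2)q_Y²). Setting ∂π_Y/∂q_Y = 0: 56 - 3q_Y - (q_N) = 0.
Nimbus's first-order condition: 83 - 3q_N - (q_Y) = 0.
Best responses: q_Y = (56 - q_N)/3, q_N = (83 - q_Y)/3.
Solving the pair: q_Y = 85/8, q_N = 193/8.
Price P = 104 - 139/4 = 277/4.
Nimbus's profit: (277/4)·(193/8) - 21·(193/8) - (1/2)(193/8)² = 873.0234.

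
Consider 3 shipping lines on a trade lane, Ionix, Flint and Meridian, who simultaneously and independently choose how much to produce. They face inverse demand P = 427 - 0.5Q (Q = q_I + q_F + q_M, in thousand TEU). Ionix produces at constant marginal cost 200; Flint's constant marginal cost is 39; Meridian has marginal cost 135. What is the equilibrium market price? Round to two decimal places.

200.25

Ionix's profit: π_I = (427 - 0.5Q)q_I - (200q_I). Setting ∂π_I/∂q_I = 0: 227 - q_I - (1/2)(q_F + q_M) = 0.
Flint's profit: π_F = (427 - 0.5Q)q_F - (39q_F). Setting ∂π_F/∂q_F = 0: 388 - q_F - (1/2)(q_I + q_M) = 0.
Meridian's profit: π_M = (427 - 0.5Q)q_M - (135q_M). Setting ∂π_M/∂q_M = 0: 292 - q_M - (1/2)(q_I + q_F) = 0.
Adding the 3 first-order conditions: 907 − 2Q = 0, so Q = 907/2.
Back-substituting: q_I = (227 − 907/4)/(1/2) = 1/2, q_F = (388 − 907/4)/(1/2) = 645/2, q_M = (292 − 907/4)/(1/2) = 261/2.
Total output Q = 907/2, so price P = 427 - (1/2)·(907/2) = 801/4.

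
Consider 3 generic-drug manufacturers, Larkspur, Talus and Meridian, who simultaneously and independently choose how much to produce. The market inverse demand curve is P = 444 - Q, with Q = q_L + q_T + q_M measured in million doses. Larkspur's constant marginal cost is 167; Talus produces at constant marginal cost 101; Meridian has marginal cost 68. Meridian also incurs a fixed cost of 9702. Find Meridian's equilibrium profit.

Larkspur's profit: π_L = (444 - Q)q_L - (167q_L). Setting ∂π_L/∂q_L = 0: 277 - 2q_L - (q_T + q_M) = 0.
Talus's profit: π_T = (444 - Q)q_T - (101q_T). Setting ∂π_T/∂q_T = 0: 343 - 2q_T - (q_L + q_M) = 0.
Meridian's first-order condition: 376 - 2q_M - (q_L + q_T) = 0.
Summing all 3 equations gives 996 − 4Q = 0, hence Q = 249.
Back-substituting: q_L = (277 − 249) = 28, q_T = (343 − 249) = 94, q_M = (376 − 249) = 127.
Price P = 444 - 249 = 195.
Meridian's profit: (195 - 68)·127 - 9702 = 6427.

6427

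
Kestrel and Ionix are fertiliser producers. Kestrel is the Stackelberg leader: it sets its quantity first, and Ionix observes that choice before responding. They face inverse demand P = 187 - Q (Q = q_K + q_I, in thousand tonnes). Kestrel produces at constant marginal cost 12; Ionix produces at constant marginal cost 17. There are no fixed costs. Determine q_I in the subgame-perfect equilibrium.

40

Solve by backward induction. Given q_K, the follower Ionix maximises π_I = (187 - q_K - q_I)q_I - 17q_I.
Follower FOC: 170 - q_K - 2q_I = 0, so q_I(q_K) = (170 - q_K)/2.
The leader anticipates this reaction. Substituting into P = 187 - Q gives P = 102 - (1/2)q_K, so π_K = (102 - (1/2)q_K)q_K - 12q_K.
The leader's first-order condition 90 - q_K = 0 yields q_K = 90.
Then q_I = (170 - 90)/2 = 40.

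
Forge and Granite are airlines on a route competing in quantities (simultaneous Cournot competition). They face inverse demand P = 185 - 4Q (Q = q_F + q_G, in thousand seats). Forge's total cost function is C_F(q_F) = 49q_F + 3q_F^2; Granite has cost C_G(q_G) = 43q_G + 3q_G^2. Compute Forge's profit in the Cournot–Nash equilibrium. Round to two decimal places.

Forge's profit: π_F = (185 - 4Q)q_F - (49q_F + 3q_F²). Setting ∂π_F/∂q_F = 0: 136 - 14q_F - 4(q_G) = 0.
Granite's first-order condition: 142 - 14q_G - 4(q_F) = 0.
Rearranging gives the reaction functions q_F = (136 - 4q_G)/14 and q_G = (142 - 4q_F)/14.
Solving the pair: q_F = 334/45, q_G = 361/45.
Price P = 185 - 4·(139/9) = 1109/9.
Forge's profit: (1109/9)·(334/45) - 49·(334/45) - 3(334/45)² = 385.6257.

385.63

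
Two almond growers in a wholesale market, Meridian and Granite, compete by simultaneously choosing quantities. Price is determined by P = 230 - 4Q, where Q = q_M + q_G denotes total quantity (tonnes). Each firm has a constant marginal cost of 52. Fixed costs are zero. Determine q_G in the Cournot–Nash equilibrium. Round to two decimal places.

Each firm earns π_i = (230 - 4Q)q_i - 52q_i.
Setting ∂π_i/∂q_i = 0 with rivals' quantities fixed: 178 - 8q_i - 4q_j = 0.
With identical firms every q_j equals q_i, so q_j = q_i and 178 = 12q_i, giving q_i = 89/6.

14.83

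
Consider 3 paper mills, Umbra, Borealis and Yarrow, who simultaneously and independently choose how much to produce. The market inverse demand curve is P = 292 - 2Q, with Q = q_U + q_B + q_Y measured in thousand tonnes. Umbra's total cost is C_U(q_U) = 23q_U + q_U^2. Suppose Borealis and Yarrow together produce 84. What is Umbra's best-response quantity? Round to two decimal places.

With rivals' combined output fixed at 84, Umbra's profit is π_U = (292 - 2·84 - 2q_U)q_U - (23q_U + q_U²) = (124 - 2q_U)q_U - (23q_U + q_U²).
∂π_U/∂q_U = 101 - 6q_U = 0, so q_U = 101/6.

16.83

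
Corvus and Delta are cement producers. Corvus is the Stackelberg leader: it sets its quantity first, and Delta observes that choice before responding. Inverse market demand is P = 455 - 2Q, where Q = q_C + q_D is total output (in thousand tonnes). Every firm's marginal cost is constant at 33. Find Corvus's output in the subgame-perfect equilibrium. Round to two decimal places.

The follower Delta best-responds to any q_C: π_D = (455 - 2Q)q_D - 33q_D.
Setting the follower's marginal profit to zero, 422 - 2q_C - 4q_D = 0, i.e. q_D = (422 - 2q_C)/4.
The leader anticipates this reaction. Substituting into P = 455 - 2Q gives P = 244 - q_C, so π_C = (244 - q_C)q_C - 33q_C.
The leader's first-order condition 211 - 2q_C = 0 yields q_C = 211/2.
Then q_D = (422 - 2·(211/2))/4 = 211/4.

105.50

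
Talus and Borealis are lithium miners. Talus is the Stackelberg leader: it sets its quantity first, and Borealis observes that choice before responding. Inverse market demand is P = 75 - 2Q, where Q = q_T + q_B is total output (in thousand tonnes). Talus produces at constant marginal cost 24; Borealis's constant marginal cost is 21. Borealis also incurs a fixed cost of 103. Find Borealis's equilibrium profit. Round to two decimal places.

9.50

Solve by backward induction. Given q_T, the follower Borealis maximises π_B = (75 - 2q_T - 2q_B)q_B - 21q_B.
Follower FOC: 54 - 2q_T - 4q_B = 0, so q_B(q_T) = (54 - 2q_T)/4.
Talus substitutes q_B(q_T) into its own profit: π_T = q_T(75 - 2q_T - (54 - 2q_T)/2) - 24q_T = (48 - q_T)q_T - 24q_T.
Leader FOC: 24 - 2q_T = 0, so q_T = 12.
Then q_B = (54 - 2·12)/4 = 15/2.
Price P = 75 - 2·(39/2) = 36.
Borealis's profit: (36 - 21)·(15/2) - 103 = 19/2.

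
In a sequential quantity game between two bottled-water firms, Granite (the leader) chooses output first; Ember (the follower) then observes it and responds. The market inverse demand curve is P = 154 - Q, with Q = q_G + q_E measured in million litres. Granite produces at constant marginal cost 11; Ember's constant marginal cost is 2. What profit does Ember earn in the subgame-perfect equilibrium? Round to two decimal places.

1806.25

Solve by backward induction. Given q_G, the follower Ember maximises π_E = (154 - q_G - q_E)q_E - 2q_E.
∂π_E/∂q_E = 152 - q_G - 2q_E = 0 gives the reaction function q_E = (152 - q_G)/2.
Granite substitutes q_E(q_G) into its own profit: π_G = q_G(154 - q_G - (152 - q_G)/2) - 11q_G = (78 - (1/2)q_G)q_G - 11q_G.
Leader FOC: 67 - q_G = 0, so q_G = 67.
Then q_E = (152 - 67)/2 = 85/2.
Price P = 154 - 219/2 = 89/2.
Ember's profit: (89/2 - 2)·(85/2) = 1806.2500.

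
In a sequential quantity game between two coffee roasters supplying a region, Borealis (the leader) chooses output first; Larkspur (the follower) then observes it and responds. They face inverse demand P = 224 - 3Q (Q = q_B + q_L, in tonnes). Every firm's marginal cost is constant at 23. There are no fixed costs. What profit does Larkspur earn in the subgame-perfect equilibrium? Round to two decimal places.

841.69

The follower Larkspur best-responds to any q_B: π_L = (224 - 3Q)q_L - 23q_L.
Follower FOC: 201 - 3q_B - 6q_L = 0, so q_L(q_B) = (201 - 3q_B)/6.
The leader anticipates this reaction. Substituting into P = 224 - 3Q gives P = 247/2 - (3/2)q_B, so π_B = (247/2 - (3/2)q_B)q_B - 23q_B.
Maximising: ∂π_B/∂q_B = 201/2 - 3q_B = 0, giving q_B = 67/2.
Then q_L = (201 - 3·(67/2))/6 = 67/4.
Price P = 224 - 3·(201/4) = 293/4.
Larkspur's profit: (293/4 - 23)·(67/4) = 841.6875.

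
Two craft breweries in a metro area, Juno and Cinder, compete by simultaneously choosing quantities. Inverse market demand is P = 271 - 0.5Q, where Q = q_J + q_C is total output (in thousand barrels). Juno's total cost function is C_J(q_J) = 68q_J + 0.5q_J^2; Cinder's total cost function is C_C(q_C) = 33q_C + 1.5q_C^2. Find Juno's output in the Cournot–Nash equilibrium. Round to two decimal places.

89.42

Juno's profit: π_J = (271 - 0.5Q)q_J - (68q_J + (1/2)q_J²). Setting ∂π_J/∂q_J = 0: 203 - 2q_J - (1/2)(q_C) = 0.
Cinder's first-order condition: 238 - 4q_C - (1/2)(q_J) = 0.
So q_J = (203 - (1/2)q_C)/2 and q_C = (238 - (1/2)q_J)/4.
Solving the pair: q_J = 89.4194, q_C = 1498/31.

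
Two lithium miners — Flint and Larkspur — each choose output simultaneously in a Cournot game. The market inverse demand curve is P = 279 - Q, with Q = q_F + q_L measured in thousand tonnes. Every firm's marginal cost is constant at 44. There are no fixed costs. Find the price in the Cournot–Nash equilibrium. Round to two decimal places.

122.33

Each firm earns π_i = (279 - Q)q_i - 44q_i.
First-order condition (treating rivals' output as given): 235 - 2q_i - q_j = 0.
With identical firms every q_j equals q_i, so q_j = q_i and 235 = 3q_i, giving q_i = 235/3.
Total output Q = 470/3, so price P = 279 - 470/3 = 367/3.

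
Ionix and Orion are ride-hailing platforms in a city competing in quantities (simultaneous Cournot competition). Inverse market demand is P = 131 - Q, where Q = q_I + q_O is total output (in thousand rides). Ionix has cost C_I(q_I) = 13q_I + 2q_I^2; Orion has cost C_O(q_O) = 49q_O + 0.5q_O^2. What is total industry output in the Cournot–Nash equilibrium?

38

Ionix's profit: π_I = (131 - Q)q_I - (13q_I + 2q_I²). Setting ∂π_I/∂q_I = 0: 118 - 6q_I - (q_O) = 0.
Orion's profit: π_O = (131 - Q)q_O - (49q_O + (1/2)q_O²). Setting ∂π_O/∂q_O = 0: 82 - 3q_O - (q_I) = 0.
So q_I = (118 - q_O)/6 and q_O = (82 - q_I)/3.
Solving the pair: q_I = 16, q_O = 22.
Total output Q = 16 + 22 = 38.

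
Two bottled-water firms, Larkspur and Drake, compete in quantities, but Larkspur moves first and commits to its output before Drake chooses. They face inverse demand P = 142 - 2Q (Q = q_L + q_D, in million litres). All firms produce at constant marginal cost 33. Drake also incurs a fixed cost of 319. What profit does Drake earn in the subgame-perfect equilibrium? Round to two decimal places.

52.28

The follower Drake best-responds to any q_L: π_D = (142 - 2Q)q_D - 33q_D.
∂π_D/∂q_D = 109 - 2q_L - 4q_D = 0 gives the reaction function q_D = (109 - 2q_L)/4.
The leader anticipates this reaction. Substituting into P = 142 - 2Q gives P = 175/2 - q_L, so π_L = (175/2 - q_L)q_L - 33q_L.
Leader FOC: 109/2 - 2q_L = 0, so q_L = 109/4.
Then q_D = (109 - 2·(109/4))/4 = 109/8.
Price P = 142 - 2·(327/8) = 241/4.
Drake's profit: (241/4 - 33)·(109/8) - 319 = 1673/32.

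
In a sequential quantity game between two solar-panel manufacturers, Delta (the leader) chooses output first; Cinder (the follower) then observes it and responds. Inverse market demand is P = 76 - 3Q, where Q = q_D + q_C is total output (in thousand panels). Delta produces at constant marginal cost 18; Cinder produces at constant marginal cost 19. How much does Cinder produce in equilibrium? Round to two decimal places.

The follower Cinder best-responds to any q_D: π_C = (76 - 3Q)q_C - 19q_C.
Follower FOC: 57 - 3q_D - 6q_C = 0, so q_C(q_D) = (57 - 3q_D)/6.
Delta substitutes q_C(q_D) into its own profit: π_D = q_D(76 - 3q_D - (57 - 3q_D)/2) - 18q_D = (95/2 - (3/2)q_D)q_D - 18q_D.
The leader's first-order condition 59/2 - 3q_D = 0 yields q_D = 59/6.
Then q_C = (57 - 3·(59/6))/6 = 55/12.

4.58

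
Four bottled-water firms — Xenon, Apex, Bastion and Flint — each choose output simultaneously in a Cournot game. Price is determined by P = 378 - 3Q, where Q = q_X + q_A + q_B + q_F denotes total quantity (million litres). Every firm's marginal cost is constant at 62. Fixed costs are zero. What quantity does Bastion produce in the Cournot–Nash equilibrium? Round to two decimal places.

21.07

Each firm earns π_i = (378 - 3Q)q_i - 62q_i.
Setting ∂π_i/∂q_i = 0 with rivals' quantities fixed: 316 - 6q_i - 3·Σ_{j≠i} q_j = 0.
With identical firms every q_j equals q_i, so Σ_{j≠i} q_j = 3q_i and 316 = 15q_i, giving q_i = 316/15.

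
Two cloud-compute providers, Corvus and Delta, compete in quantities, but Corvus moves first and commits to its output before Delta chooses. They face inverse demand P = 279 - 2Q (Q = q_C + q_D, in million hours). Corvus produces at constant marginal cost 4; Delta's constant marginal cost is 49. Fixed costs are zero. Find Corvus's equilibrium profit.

6400

The follower Delta best-responds to any q_C: π_D = (279 - 2Q)q_D - 49q_D.
Setting the follower's marginal profit to zero, 230 - 2q_C - 4q_D = 0, i.e. q_D = (230 - 2q_C)/4.
Corvus substitutes q_D(q_C) into its own profit: π_C = q_C(279 - 2q_C - (230 - 2q_C)/2) - 4q_C = (164 - q_C)q_C - 4q_C.
Maximising: ∂π_C/∂q_C = 160 - 2q_C = 0, giving q_C = 80.
Then q_D = (230 - 2·80)/4 = 35/2.
Price P = 279 - 2·(195/2) = 84.
Corvus's profit: (84 - 4)·80 = 6400.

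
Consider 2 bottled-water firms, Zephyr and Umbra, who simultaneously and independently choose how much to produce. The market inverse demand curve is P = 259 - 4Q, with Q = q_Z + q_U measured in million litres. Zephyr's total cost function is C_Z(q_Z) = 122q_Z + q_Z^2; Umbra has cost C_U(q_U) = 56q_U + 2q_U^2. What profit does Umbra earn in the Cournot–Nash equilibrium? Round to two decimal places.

Zephyr's profit: π_Z = (259 - 4Q)q_Z - (122q_Z + q_Z²). Setting ∂π_Z/∂q_Z = 0: 137 - 10q_Z - 4(q_U) = 0.
Umbra's profit: π_U = (259 - 4Q)q_U - (56q_U + 2q_U²). Setting ∂π_U/∂q_U = 0: 203 - 12q_U - 4(q_Z) = 0.
Rearranging gives the reaction functions q_Z = (137 - 4q_U)/10 and q_U = (203 - 4q_Z)/12.
Substituting one into the other gives q_Z = 8 and q_U = 57/4.
Price P = 259 - 4·(89/4) = 170.
Umbra's profit: 170·(57/4) - 56·(57/4) - 2(57/4)² = 1218.3750.

1218.38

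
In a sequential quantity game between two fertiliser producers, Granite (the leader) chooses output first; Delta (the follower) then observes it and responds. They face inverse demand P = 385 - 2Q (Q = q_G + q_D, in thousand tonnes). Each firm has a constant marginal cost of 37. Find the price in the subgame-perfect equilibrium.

Solve by backward induction. Given q_G, the follower Delta maximises π_D = (385 - 2q_G - 2q_D)q_D - 37q_D.
Follower FOC: 348 - 2q_G - 4q_D = 0, so q_D(q_G) = (348 - 2q_G)/4.
Granite substitutes q_D(q_G) into its own profit: π_G = q_G(385 - 2q_G - (348 - 2q_G)/2) - 37q_G = (211 - q_G)q_G - 37q_G.
The leader's first-order condition 174 - 2q_G = 0 yields q_G = 87.
Then q_D = (348 - 2·87)/4 = 87/2.
Total output Q = 261/2, so price P = 385 - 2·(261/2) = 124.

124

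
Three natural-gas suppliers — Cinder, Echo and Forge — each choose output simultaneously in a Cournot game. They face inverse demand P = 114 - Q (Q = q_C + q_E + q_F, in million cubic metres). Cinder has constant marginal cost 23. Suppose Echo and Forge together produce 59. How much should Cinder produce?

With rivals' combined output fixed at 59, Cinder's profit is π_C = (114 - 59 - q_C)q_C - (23q_C) = (55 - q_C)q_C - (23q_C).
∂π_C/∂q_C = 32 - 2q_C = 0, so q_C = 16.

16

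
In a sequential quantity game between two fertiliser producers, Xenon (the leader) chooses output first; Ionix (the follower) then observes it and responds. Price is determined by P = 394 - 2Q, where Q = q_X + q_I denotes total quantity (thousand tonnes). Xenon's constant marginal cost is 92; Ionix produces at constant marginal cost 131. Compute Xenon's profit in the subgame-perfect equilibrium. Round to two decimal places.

Solve by backward induction. Given q_X, the follower Ionix maximises π_I = (394 - 2q_X - 2q_I)q_I - 131q_I.
∂π_I/∂q_I = 263 - 2q_X - 4q_I = 0 gives the reaction function q_I = (263 - 2q_X)/4.
Xenon substitutes q_I(q_X) into its own profit: π_X = q_X(394 - 2q_X - (263 - 2q_X)/2) - 92q_X = (525/2 - q_X)q_X - 92q_X.
Maximising: ∂π_X/∂q_X = 341/2 - 2q_X = 0, giving q_X = 341/4.
Then q_I = (263 - 2·(341/4))/4 = 185/8.
Price P = 394 - 2·(867/8) = 709/4.
Xenon's profit: (709/4 - 92)·(341/4) = 7267.5625.

7267.56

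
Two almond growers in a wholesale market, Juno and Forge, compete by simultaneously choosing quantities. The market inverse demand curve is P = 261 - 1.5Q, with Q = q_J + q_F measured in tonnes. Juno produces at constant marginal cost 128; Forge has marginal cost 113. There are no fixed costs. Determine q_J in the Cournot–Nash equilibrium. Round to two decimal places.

26.22

Juno's profit: π_J = (261 - 1.5Q)q_J - (128q_J). Setting ∂π_J/∂q_J = 0: 133 - 3q_J - (3/2)(q_F) = 0.
Forge's first-order condition: 148 - 3q_F - (3/2)(q_J) = 0.
Rearranging gives the reaction functions q_J = (133 - (3/2)q_F)/3 and q_F = (148 - (3/2)q_J)/3.
Solving the pair: q_J = 236/9, q_F = 326/9.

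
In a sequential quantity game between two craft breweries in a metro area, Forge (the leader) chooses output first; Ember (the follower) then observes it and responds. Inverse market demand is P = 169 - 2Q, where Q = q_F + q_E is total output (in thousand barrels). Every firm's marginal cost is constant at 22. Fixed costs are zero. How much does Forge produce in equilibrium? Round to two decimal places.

The follower Ember best-responds to any q_F: π_E = (169 - 2Q)q_E - 22q_E.
Follower FOC: 147 - 2q_F - 4q_E = 0, so q_E(q_F) = (147 - 2q_F)/4.
Forge substitutes q_E(q_F) into its own profit: π_F = q_F(169 - 2q_F - (147 - 2q_F)/2) - 22q_F = (191/2 - q_F)q_F - 22q_F.
The leader's first-order condition 147/2 - 2q_F = 0 yields q_F = 147/4.
Then q_E = (147 - 2·(147/4))/4 = 147/8.

36.75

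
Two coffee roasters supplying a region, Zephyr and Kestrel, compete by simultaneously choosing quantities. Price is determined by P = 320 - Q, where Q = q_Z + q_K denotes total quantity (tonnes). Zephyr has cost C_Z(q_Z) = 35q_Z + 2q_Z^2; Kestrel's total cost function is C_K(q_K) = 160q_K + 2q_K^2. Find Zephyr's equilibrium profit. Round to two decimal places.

Zephyr's profit: π_Z = (320 - Q)q_Z - (35q_Z + 2q_Z²). Setting ∂π_Z/∂q_Z = 0: 285 - 6q_Z - (q_K) = 0.
Kestrel's first-order condition: 160 - 6q_K - (q_Z) = 0.
Best responses: q_Z = (285 - q_K)/6, q_K = (160 - q_Z)/6.
Substituting one into the other gives q_Z = 310/7 and q_K = 135/7.
Price P = 320 - 445/7 = 1795/7.
Zephyr's profit: (1795/7)·(310/7) - 35·(310/7) - 2(310/7)² = 5883.6735.

5883.67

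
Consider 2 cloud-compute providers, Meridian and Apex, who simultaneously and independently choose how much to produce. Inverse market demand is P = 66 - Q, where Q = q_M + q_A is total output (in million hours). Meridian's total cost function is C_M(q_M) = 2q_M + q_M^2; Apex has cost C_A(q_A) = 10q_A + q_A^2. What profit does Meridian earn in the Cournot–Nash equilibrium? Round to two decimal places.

Meridian's profit: π_M = (66 - Q)q_M - (2q_M + q_M²). Setting ∂π_M/∂q_M = 0: 64 - 4q_M - (q_A) = 0.
Apex's profit: π_A = (66 - Q)q_A - (10q_A + q_A²). Setting ∂π_A/∂q_A = 0: 56 - 4q_A - (q_M) = 0.
Best responses: q_M = (64 - q_A)/4, q_A = (56 - q_M)/4.
Substituting one into the other gives q_M = 40/3 and q_A = 32/3.
Price P = 66 - 24 = 42.
Meridian's profit: 42·(40/3) - 2·(40/3) - (40/3)² = 355.5556.

355.56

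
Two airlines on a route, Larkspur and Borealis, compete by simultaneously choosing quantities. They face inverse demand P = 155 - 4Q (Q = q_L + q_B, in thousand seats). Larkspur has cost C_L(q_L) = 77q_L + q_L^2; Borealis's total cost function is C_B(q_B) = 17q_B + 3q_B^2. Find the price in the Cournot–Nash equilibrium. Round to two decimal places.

Larkspur's profit: π_L = (155 - 4Q)q_L - (77q_L + q_L²). Setting ∂π_L/∂q_L = 0: 78 - 10q_L - 4(q_B) = 0.
Borealis's profit: π_B = (155 - 4Q)q_B - (17q_B + 3q_B²). Setting ∂π_B/∂q_B = 0: 138 - 14q_B - 4(q_L) = 0.
Rearranging gives the reaction functions q_L = (78 - 4q_B)/10 and q_B = (138 - 4q_L)/14.
Solving the pair: q_L = 135/31, q_B = 267/31.
Total output Q = 402/31, so price P = 155 - 4·(402/31) = 103.1290.

103.13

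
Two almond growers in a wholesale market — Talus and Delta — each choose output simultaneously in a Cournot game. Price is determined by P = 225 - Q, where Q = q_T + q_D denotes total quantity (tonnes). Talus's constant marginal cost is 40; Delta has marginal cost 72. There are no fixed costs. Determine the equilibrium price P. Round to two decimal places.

112.33

Talus's profit: π_T = (225 - Q)q_T - (40q_T). Setting ∂π_T/∂q_T = 0: 185 - 2q_T - (q_D) = 0.
Delta's profit: π_D = (225 - Q)q_D - (72q_D). Setting ∂π_D/∂q_D = 0: 153 - 2q_D - (q_T) = 0.
So q_T = (185 - q_D)/2 and q_D = (153 - q_T)/2.
Solving the pair: q_T = 217/3, q_D = 121/3.
Total output Q = 338/3, so price P = 225 - 338/3 = 337/3.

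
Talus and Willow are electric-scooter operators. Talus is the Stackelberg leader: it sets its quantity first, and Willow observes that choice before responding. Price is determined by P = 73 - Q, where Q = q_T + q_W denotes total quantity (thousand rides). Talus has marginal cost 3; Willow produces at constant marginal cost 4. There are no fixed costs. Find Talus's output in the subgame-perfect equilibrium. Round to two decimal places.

The follower Willow best-responds to any q_T: π_W = (73 - Q)q_W - 4q_W.
Setting the follower's marginal profit to zero, 69 - q_T - 2q_W = 0, i.e. q_W = (69 - q_T)/2.
Talus substitutes q_W(q_T) into its own profit: π_T = q_T(73 - q_T - (69 - q_T)/2) - 3q_T = (77/2 - (1/2)q_T)q_T - 3q_T.
Maximising: ∂π_T/∂q_T = 71/2 - q_T = 0, giving q_T = 71/2.
Then q_W = (69 - 71/2)/2 = 67/4.

35.50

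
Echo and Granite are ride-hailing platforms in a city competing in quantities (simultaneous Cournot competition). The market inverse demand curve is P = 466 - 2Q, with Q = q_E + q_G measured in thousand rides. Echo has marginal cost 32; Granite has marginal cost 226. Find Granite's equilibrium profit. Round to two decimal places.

Echo's profit: π_E = (466 - 2Q)q_E - (32q_E). Setting ∂π_E/∂q_E = 0: 434 - 4q_E - 2(q_G) = 0.
Granite's profit: π_G = (466 - 2Q)q_G - (226q_G). Setting ∂π_G/∂q_G = 0: 240 - 4q_G - 2(q_E) = 0.
So q_E = (434 - 2q_G)/4 and q_G = (240 - 2q_E)/4.
Substituting one into the other gives q_E = 314/3 and q_G = 23/3.
Price P = 466 - 2·(337/3) = 724/3.
Granite's profit: (724/3 - 226)·(23/3) = 1058/9.

117.56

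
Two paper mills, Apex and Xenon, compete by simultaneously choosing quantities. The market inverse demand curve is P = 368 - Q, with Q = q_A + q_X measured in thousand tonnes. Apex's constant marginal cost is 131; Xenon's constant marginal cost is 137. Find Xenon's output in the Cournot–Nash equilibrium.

75

Apex's profit: π_A = (368 - Q)q_A - (131q_A). Setting ∂π_A/∂q_A = 0: 237 - 2q_A - (q_X) = 0.
Xenon's profit: π_X = (368 - Q)q_X - (137q_X). Setting ∂π_X/∂q_X = 0: 231 - 2q_X - (q_A) = 0.
Rearranging gives the reaction functions q_A = (237 - q_X)/2 and q_X = (231 - q_A)/2.
Substituting one into the other gives q_A = 81 and q_X = 75.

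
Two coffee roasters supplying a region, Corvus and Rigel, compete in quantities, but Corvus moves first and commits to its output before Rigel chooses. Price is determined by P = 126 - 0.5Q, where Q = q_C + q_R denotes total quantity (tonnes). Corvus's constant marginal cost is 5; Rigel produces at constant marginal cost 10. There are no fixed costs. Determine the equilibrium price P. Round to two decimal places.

36.50

Solve by backward induction. Given q_C, the follower Rigel maximises π_R = (126 - (1/2)q_C - (1/2)q_R)q_R - 10q_R.
Follower FOC: 116 - (1/2)q_C - q_R = 0, so q_R(q_C) = (116 - (1/2)q_C).
The leader anticipates this reaction. Substituting into P = 126 - 0.5Q gives P = 68 - (1/4)q_C, so π_C = (68 - (1/4)q_C)q_C - 5q_C.
Leader FOC: 63 - (1/2)q_C = 0, so q_C = 126.
Then q_R = (116 - (1/2)·126) = 53.
Total output Q = 179, so price P = 126 - (1/2)·179 = 73/2.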